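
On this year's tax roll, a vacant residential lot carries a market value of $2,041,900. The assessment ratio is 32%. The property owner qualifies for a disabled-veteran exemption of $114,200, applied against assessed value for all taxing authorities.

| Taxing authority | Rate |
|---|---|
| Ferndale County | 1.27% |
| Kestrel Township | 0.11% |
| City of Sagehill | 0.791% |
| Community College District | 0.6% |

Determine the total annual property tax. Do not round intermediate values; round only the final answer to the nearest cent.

$14,941.45

Assessed value = $2,041,900 × 0.32 = $653,408
Taxable value = $653,408 − $114,200 = $539,208
Ferndale County: $539,208 × 0.0127 = $6,847.9416
Kestrel Township: $539,208 × 0.0011 = $593.1288
City of Sagehill: $539,208 × 0.00791 = $4,265.13528
Community College District: $539,208 × 0.006 = $3,235.248
Total = $6,847.9416 + $593.1288 + $4,265.13528 + $3,235.248 = $14,941.45368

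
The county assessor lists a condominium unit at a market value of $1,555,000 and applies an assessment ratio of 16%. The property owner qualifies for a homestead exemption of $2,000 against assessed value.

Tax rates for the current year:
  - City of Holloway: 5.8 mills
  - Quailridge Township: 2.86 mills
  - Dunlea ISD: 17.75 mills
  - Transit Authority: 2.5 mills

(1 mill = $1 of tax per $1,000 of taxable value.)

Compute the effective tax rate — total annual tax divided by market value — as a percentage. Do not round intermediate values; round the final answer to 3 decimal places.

Assessed value = $1,555,000 × 0.16 = $248,800
Taxable value = $248,800 − $2,000 = $246,800
City of Holloway: $246,800 × 0.0058 = $1,431.44
Quailridge Township: $246,800 × 0.00286 = $705.848
Dunlea ISD: $246,800 × 0.01775 = $4,380.7
Transit Authority: $246,800 × 0.0025 = $617
Total tax = $7,134.988
Effective rate = $7,134.988 ÷ $1,555,000 = 0.459% of market value

0.459%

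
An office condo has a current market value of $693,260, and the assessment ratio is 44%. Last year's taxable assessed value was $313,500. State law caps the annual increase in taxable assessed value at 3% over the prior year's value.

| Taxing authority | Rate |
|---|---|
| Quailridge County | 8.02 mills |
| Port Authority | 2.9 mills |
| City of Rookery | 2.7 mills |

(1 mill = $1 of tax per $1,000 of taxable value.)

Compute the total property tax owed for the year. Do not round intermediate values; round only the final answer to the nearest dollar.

Uncapped assessed value = $693,260 × 0.44 = $305,034.4
Cap limit = $313,500 × 1.03 = $322,905
Taxable assessed value = min($305,034.4, $322,905) = $305,034.4 (cap does not bind)
Quailridge County: $305,034.4 × 0.00802 = $2,446.375888
Port Authority: $305,034.4 × 0.0029 = $884.59976
City of Rookery: $305,034.4 × 0.0027 = $823.59288
Total = $4,154.568528

$4,155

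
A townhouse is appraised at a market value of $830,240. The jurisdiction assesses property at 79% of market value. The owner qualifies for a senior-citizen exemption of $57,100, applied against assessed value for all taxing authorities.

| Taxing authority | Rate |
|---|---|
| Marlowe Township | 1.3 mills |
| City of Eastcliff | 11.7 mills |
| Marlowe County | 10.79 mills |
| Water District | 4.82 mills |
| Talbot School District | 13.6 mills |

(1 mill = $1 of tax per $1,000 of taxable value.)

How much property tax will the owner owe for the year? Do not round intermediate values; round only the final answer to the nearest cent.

$25,274.91

Assessed value = $830,240 × 0.79 = $655,889.6
Taxable value = $655,889.6 − $57,100 = $598,789.6
Marlowe Township: $598,789.6 × 0.0013 = $778.42648
City of Eastcliff: $598,789.6 × 0.0117 = $7,005.83832
Marlowe County: $598,789.6 × 0.01079 = $6,460.939784
Water District: $598,789.6 × 0.00482 = $2,886.165872
Talbot School District: $598,789.6 × 0.0136 = $8,143.53856
Total = $778.42648 + $7,005.83832 + $6,460.939784 + $2,886.165872 + $8,143.53856 = $25,274.909016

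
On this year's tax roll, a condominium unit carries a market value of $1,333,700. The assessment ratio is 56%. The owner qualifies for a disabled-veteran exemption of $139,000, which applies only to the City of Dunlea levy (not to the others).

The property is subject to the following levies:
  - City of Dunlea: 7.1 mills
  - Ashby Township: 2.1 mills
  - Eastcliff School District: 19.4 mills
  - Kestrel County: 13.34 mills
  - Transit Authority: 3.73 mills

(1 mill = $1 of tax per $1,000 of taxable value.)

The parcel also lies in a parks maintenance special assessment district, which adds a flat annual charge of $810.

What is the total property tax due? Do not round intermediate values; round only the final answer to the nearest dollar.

Assessed value = $1,333,700 × 0.56 = $746,872
City of Dunlea: ($746,872 − $139,000) × 0.0071 = $607,872 × 0.0071 = $4,315.8912
Ashby Township: $746,872 × 0.0021 = $1,568.4312
Eastcliff School District: $746,872 × 0.0194 = $14,489.3168
Kestrel County: $746,872 × 0.01334 = $9,963.27248
Transit Authority: $746,872 × 0.00373 = $2,785.83256
Levies subtotal = $33,122.74424
Total = $33,122.74424 + $810 = $33,932.74424

$33,933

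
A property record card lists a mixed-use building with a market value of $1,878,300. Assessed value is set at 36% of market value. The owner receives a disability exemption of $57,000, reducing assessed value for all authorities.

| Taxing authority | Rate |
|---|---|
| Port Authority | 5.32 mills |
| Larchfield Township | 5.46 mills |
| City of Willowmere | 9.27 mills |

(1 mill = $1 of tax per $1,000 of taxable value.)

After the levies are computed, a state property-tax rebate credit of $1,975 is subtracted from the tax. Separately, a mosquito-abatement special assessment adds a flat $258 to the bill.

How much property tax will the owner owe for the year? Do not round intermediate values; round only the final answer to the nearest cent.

Assessed value = $1,878,300 × 0.36 = $676,188
Taxable value = $676,188 − $57,000 = $619,188
Port Authority: $619,188 × 0.00532 = $3,294.08016
Larchfield Township: $619,188 × 0.00546 = $3,380.76648
City of Willowmere: $619,188 × 0.00927 = $5,739.87276
Levies subtotal = $12,414.7194
After credit = $12,414.7194 − $1,975 = $10,439.7194
Total = $10,439.7194 + $258 = $10,697.7194

$10,697.72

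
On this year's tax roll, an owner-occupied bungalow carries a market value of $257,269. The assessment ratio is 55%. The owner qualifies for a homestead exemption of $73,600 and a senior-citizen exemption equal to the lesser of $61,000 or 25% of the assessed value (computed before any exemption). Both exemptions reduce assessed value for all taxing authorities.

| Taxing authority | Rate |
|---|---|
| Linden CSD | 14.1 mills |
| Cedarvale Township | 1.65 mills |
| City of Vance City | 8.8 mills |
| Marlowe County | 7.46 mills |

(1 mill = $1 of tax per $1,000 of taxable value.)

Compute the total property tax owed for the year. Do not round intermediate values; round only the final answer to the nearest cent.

Assessed value = $257,269 × 0.55 = $141,497.95
Senior-citizen exemption = min($61,000, 25% × $141,497.95) = min($61,000, $35,374.4875) = $35,374.4875 (percentage binds)
Taxable value = $141,497.95 − $73,600 − $35,374.4875 = $32,523.4625
Linden CSD: $32,523.4625 × 0.0141 = $458.58082125
Cedarvale Township: $32,523.4625 × 0.00165 = $53.663713125
City of Vance City: $32,523.4625 × 0.0088 = $286.20647
Marlowe County: $32,523.4625 × 0.00746 = $242.62503025
Total = $1,041.076034625

$1,041.08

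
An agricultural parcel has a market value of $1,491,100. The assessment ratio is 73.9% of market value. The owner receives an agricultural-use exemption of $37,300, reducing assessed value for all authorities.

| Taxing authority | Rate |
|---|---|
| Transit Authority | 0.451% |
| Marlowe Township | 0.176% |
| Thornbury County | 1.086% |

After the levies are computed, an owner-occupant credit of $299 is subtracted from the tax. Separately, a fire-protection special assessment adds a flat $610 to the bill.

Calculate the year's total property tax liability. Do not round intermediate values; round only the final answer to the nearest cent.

$18,547.99

Assessed value = $1,491,100 × 0.739 = $1,101,922.9
Taxable value = $1,101,922.9 − $37,300 = $1,064,622.9
Transit Authority: $1,064,622.9 × 0.00451 = $4,801.449279
Marlowe Township: $1,064,622.9 × 0.00176 = $1,873.736304
Thornbury County: $1,064,622.9 × 0.01086 = $11,561.804694
Levies subtotal = $18,236.990277
After credit = $18,236.990277 − $299 = $17,937.990277
Total = $17,937.990277 + $610 = $18,547.990277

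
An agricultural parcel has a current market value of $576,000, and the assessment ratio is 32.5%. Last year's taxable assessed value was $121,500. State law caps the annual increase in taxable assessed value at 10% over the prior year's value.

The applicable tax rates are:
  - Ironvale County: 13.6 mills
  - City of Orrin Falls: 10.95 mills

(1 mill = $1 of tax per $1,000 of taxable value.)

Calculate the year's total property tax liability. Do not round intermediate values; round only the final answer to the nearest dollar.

Uncapped assessed value = $576,000 × 0.325 = $187,200
Cap limit = $121,500 × 1.1 = $133,650
Taxable assessed value = min($187,200, $133,650) = $133,650 (cap binds)
Ironvale County: $133,650 × 0.0136 = $1,817.64
City of Orrin Falls: $133,650 × 0.01095 = $1,463.4675
Total = $3,281.1075

$3,281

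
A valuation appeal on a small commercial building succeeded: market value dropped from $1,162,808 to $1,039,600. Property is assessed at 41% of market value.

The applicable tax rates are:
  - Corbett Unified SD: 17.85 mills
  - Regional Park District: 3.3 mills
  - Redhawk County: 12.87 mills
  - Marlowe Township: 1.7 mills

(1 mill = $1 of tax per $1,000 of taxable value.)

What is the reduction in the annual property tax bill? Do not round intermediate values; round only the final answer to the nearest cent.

$1,804.41

Old assessed value = $1,162,808 × 0.41 = $476,751.28
New assessed value = $1,039,600 × 0.41 = $426,236
Combined rate = 0.01785 + 0.0033 + 0.01287 + 0.0017 = 0.03572
Old tax = $476,751.28 × 0.03572 = $17,029.5557216
New tax = $426,236 × 0.03572 = $15,225.14992
Reduction = $17,029.5557216 − $15,225.14992 = $1,804.4058016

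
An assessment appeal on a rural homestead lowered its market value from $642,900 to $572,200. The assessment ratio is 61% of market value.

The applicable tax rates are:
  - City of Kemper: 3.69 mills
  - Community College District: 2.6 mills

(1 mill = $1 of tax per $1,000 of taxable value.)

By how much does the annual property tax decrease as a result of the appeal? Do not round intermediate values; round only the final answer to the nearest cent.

$271.27

Old assessed value = $642,900 × 0.61 = $392,169
New assessed value = $572,200 × 0.61 = $349,042
Combined rate = 0.00369 + 0.0026 = 0.00629
Old tax = $392,169 × 0.00629 = $2,466.74301
New tax = $349,042 × 0.00629 = $2,195.47418
Reduction = $2,466.74301 − $2,195.47418 = $271.26883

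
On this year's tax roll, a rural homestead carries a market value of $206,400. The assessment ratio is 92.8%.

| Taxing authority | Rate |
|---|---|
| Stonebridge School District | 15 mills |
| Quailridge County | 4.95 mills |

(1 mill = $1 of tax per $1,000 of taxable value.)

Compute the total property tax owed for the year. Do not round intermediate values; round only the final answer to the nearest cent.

Assessed value = $206,400 × 0.928 = $191,539.2
Stonebridge School District: $191,539.2 × 0.015 = $2,873.088
Quailridge County: $191,539.2 × 0.00495 = $948.11904
Total = $2,873.088 + $948.11904 = $3,821.20704

$3,821.21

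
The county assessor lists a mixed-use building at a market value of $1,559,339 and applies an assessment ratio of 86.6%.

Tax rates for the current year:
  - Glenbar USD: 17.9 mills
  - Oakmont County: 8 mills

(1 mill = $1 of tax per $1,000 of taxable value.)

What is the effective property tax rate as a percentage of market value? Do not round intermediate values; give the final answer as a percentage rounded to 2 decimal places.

2.24%

Assessed value = $1,559,339 × 0.866 = $1,350,387.574
Glenbar USD: $1,350,387.574 × 0.0179 = $24,171.9375746
Oakmont County: $1,350,387.574 × 0.008 = $10,803.100592
Total tax = $34,975.0381666
Effective rate = $34,975.0381666 ÷ $1,559,339 = 2.24% of market value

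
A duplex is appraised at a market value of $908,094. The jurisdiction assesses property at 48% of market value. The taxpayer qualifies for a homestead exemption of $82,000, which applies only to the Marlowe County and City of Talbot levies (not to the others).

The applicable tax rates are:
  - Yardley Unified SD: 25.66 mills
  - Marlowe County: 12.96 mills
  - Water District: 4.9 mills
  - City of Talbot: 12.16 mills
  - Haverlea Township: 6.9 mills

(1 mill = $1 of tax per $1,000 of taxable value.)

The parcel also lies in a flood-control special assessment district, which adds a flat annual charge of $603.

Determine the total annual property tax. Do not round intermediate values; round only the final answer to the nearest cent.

Assessed value = $908,094 × 0.48 = $435,885.12
Yardley Unified SD: $435,885.12 × 0.02566 = $11,184.8121792
Marlowe County: ($435,885.12 − $82,000) × 0.01296 = $353,885.12 × 0.01296 = $4,586.3511552
Water District: $435,885.12 × 0.0049 = $2,135.837088
City of Talbot: ($435,885.12 − $82,000) × 0.01216 = $353,885.12 × 0.01216 = $4,303.2430592
Haverlea Township: $435,885.12 × 0.0069 = $3,007.607328
Levies subtotal = $25,217.8508096
Total = $25,217.8508096 + $603 = $25,820.8508096

$25,820.85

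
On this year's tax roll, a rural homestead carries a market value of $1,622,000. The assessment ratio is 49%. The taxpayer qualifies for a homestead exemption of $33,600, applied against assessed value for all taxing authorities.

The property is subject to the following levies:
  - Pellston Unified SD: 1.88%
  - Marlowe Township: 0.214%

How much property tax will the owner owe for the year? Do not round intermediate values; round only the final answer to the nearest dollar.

$15,939

Assessed value = $1,622,000 × 0.49 = $794,780
Taxable value = $794,780 − $33,600 = $761,180
Pellston Unified SD: $761,180 × 0.0188 = $14,310.184
Marlowe Township: $761,180 × 0.00214 = $1,628.9252
Total = $14,310.184 + $1,628.9252 = $15,939.1092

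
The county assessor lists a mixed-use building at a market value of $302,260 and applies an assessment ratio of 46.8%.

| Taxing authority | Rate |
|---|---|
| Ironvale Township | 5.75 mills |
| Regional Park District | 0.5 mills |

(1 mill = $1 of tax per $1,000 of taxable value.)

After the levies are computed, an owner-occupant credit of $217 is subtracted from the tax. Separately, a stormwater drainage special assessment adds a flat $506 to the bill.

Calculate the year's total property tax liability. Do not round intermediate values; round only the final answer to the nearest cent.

Assessed value = $302,260 × 0.468 = $141,457.68
Ironvale Township: $141,457.68 × 0.00575 = $813.38166
Regional Park District: $141,457.68 × 0.0005 = $70.72884
Levies subtotal = $884.1105
After credit = $884.1105 − $217 = $667.1105
Total = $667.1105 + $506 = $1,173.1105

$1,173.11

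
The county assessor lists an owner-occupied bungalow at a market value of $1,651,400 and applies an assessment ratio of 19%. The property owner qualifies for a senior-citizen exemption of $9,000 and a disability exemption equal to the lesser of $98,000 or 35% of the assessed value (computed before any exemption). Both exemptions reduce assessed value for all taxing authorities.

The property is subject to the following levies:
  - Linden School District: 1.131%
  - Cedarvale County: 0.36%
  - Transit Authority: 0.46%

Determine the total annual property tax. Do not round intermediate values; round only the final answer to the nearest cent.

$4,034.00

Assessed value = $1,651,400 × 0.19 = $313,766
Disability exemption = min($98,000, 35% × $313,766) = min($98,000, $109,818.1) = $98,000 (dollar cap binds)
Taxable value = $313,766 − $9,000 − $98,000 = $206,766
Linden School District: $206,766 × 0.01131 = $2,338.52346
Cedarvale County: $206,766 × 0.0036 = $744.3576
Transit Authority: $206,766 × 0.0046 = $951.1236
Total = $4,034.00466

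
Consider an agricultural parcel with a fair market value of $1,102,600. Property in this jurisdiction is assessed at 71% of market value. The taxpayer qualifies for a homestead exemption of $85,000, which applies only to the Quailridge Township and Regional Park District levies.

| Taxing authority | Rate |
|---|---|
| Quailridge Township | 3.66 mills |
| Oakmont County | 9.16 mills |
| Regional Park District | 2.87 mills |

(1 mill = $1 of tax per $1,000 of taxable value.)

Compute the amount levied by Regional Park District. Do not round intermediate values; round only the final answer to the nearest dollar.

$2,003

Assessed value = $1,102,600 × 0.71 = $782,846
Regional Park District taxable value = $782,846 − $85,000 = $697,846
Regional Park District levy = $697,846 × 0.00287 = $2,002.81802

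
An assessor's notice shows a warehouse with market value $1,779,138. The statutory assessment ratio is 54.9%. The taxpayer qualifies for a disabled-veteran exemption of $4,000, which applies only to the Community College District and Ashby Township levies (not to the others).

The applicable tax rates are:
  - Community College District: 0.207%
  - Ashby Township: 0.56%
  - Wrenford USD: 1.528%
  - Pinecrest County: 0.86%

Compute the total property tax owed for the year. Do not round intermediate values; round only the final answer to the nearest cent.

$30,785.68

Assessed value = $1,779,138 × 0.549 = $976,746.762
Community College District: ($976,746.762 − $4,000) × 0.00207 = $972,746.762 × 0.00207 = $2,013.58579734
Ashby Township: ($976,746.762 − $4,000) × 0.0056 = $972,746.762 × 0.0056 = $5,447.3818672
Wrenford USD: $976,746.762 × 0.01528 = $14,924.69052336
Pinecrest County: $976,746.762 × 0.0086 = $8,400.0221532
Total = $30,785.6803411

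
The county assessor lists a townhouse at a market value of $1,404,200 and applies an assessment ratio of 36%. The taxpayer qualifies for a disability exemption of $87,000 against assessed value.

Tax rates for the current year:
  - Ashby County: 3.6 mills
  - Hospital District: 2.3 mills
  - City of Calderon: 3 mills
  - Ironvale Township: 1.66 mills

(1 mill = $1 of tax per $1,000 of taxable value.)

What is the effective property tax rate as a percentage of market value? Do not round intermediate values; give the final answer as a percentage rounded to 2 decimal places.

0.31%

Assessed value = $1,404,200 × 0.36 = $505,512
Taxable value = $505,512 − $87,000 = $418,512
Ashby County: $418,512 × 0.0036 = $1,506.6432
Hospital District: $418,512 × 0.0023 = $962.5776
City of Calderon: $418,512 × 0.003 = $1,255.536
Ironvale Township: $418,512 × 0.00166 = $694.72992
Total tax = $4,419.48672
Effective rate = $4,419.48672 ÷ $1,404,200 = 0.31% of market value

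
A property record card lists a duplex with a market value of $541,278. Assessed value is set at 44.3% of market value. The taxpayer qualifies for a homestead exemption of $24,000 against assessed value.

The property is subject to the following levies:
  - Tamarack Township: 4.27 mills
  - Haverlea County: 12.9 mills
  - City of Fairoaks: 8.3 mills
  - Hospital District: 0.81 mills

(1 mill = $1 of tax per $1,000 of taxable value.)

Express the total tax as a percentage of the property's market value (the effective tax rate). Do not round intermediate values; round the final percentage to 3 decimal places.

Assessed value = $541,278 × 0.443 = $239,786.154
Taxable value = $239,786.154 − $24,000 = $215,786.154
Tamarack Township: $215,786.154 × 0.00427 = $921.40687758
Haverlea County: $215,786.154 × 0.0129 = $2,783.6413866
City of Fairoaks: $215,786.154 × 0.0083 = $1,791.0250782
Hospital District: $215,786.154 × 0.00081 = $174.78678474
Total tax = $5,670.86012712
Effective rate = $5,670.86012712 ÷ $541,278 = 1.048% of market value

1.048%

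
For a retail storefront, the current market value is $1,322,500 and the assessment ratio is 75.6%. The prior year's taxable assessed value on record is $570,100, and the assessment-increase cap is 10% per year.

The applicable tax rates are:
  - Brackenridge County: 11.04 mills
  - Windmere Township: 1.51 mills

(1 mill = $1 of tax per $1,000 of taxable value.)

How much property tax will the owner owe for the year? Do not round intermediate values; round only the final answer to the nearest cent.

$7,870.23

Uncapped assessed value = $1,322,500 × 0.756 = $999,810
Cap limit = $570,100 × 1.1 = $627,110
Taxable assessed value = min($999,810, $627,110) = $627,110 (cap binds)
Brackenridge County: $627,110 × 0.01104 = $6,923.2944
Windmere Township: $627,110 × 0.00151 = $946.9361
Total = $7,870.2305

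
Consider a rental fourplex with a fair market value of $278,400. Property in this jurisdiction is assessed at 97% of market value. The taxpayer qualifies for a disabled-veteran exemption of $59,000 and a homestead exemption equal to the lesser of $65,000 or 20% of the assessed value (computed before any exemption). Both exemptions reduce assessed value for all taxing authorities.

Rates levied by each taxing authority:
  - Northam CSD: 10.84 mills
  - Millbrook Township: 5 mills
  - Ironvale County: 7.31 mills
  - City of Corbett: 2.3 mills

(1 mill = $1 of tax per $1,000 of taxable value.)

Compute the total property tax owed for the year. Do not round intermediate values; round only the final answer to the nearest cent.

Assessed value = $278,400 × 0.97 = $270,048
Homestead exemption = min($65,000, 20% × $270,048) = min($65,000, $54,009.6) = $54,009.6 (percentage binds)
Taxable value = $270,048 − $59,000 − $54,009.6 = $157,038.4
Northam CSD: $157,038.4 × 0.01084 = $1,702.296256
Millbrook Township: $157,038.4 × 0.005 = $785.192
Ironvale County: $157,038.4 × 0.00731 = $1,147.950704
City of Corbett: $157,038.4 × 0.0023 = $361.18832
Total = $3,996.62728

$3,996.63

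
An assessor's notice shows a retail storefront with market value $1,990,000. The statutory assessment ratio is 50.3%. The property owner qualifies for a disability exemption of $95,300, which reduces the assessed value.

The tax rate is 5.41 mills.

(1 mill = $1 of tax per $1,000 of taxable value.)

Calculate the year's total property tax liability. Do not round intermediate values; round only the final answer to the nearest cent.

Assessed value = $1,990,000 × 0.503 = $1,000,970
Taxable value = $1,000,970 − $95,300 = $905,670
Tax = $905,670 × 0.00541 = $4,899.6747

$4,899.67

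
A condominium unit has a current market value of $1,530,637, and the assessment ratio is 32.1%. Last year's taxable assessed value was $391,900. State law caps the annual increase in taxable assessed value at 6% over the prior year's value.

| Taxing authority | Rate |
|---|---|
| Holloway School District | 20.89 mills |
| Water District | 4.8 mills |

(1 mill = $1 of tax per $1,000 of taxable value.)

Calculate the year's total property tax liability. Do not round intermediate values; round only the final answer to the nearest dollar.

$10,672

Uncapped assessed value = $1,530,637 × 0.321 = $491,334.477
Cap limit = $391,900 × 1.06 = $415,414
Taxable assessed value = min($491,334.477, $415,414) = $415,414 (cap binds)
Holloway School District: $415,414 × 0.02089 = $8,677.99846
Water District: $415,414 × 0.0048 = $1,993.9872
Total = $10,671.98566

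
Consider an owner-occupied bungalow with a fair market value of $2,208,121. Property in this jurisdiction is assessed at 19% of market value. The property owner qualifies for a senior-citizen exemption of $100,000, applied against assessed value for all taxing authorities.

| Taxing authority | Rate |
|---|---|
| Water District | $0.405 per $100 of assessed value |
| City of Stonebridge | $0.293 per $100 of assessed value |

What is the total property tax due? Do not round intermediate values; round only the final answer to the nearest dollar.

Assessed value = $2,208,121 × 0.19 = $419,542.99
Taxable value = $419,542.99 − $100,000 = $319,542.99
Water District: $319,542.99 × 0.00405 = $1,294.1491095
City of Stonebridge: $319,542.99 × 0.00293 = $936.2609607
Total = $1,294.1491095 + $936.2609607 = $2,230.4100702

$2,230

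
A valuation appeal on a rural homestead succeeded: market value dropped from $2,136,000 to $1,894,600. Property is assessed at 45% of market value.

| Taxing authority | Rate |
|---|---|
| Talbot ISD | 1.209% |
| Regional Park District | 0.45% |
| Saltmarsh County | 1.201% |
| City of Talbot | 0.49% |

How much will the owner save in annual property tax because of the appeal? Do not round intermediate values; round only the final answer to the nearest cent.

$3,639.11

Old assessed value = $2,136,000 × 0.45 = $961,200
New assessed value = $1,894,600 × 0.45 = $852,570
Combined rate = 0.01209 + 0.0045 + 0.01201 + 0.0049 = 0.0335
Old tax = $961,200 × 0.0335 = $32,200.2
New tax = $852,570 × 0.0335 = $28,561.095
Reduction = $32,200.2 − $28,561.095 = $3,639.105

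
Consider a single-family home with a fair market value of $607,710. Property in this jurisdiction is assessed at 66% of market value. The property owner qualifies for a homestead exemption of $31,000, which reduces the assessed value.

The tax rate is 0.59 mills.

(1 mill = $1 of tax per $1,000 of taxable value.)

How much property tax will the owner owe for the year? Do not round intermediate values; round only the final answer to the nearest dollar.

$218

Assessed value = $607,710 × 0.66 = $401,088.6
Taxable value = $401,088.6 − $31,000 = $370,088.6
Tax = $370,088.6 × 0.00059 = $218.352274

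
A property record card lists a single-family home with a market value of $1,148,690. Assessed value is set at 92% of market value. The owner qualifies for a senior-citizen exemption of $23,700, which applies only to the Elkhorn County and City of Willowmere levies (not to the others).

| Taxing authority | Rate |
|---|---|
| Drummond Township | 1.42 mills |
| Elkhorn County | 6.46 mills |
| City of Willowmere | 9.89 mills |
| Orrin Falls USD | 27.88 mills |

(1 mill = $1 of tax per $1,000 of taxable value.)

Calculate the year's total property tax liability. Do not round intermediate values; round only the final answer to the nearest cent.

$47,855.19

Assessed value = $1,148,690 × 0.92 = $1,056,794.8
Drummond Township: $1,056,794.8 × 0.00142 = $1,500.648616
Elkhorn County: ($1,056,794.8 − $23,700) × 0.00646 = $1,033,094.8 × 0.00646 = $6,673.792408
City of Willowmere: ($1,056,794.8 − $23,700) × 0.00989 = $1,033,094.8 × 0.00989 = $10,217.307572
Orrin Falls USD: $1,056,794.8 × 0.02788 = $29,463.439024
Total = $47,855.18762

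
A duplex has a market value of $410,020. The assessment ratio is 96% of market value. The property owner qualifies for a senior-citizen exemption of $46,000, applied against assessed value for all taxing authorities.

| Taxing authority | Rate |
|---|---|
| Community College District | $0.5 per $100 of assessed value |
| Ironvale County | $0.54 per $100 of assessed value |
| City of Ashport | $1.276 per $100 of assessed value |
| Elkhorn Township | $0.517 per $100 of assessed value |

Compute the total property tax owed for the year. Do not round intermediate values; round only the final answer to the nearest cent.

$9,848.05

Assessed value = $410,020 × 0.96 = $393,619.2
Taxable value = $393,619.2 − $46,000 = $347,619.2
Community College District: $347,619.2 × 0.005 = $1,738.096
Ironvale County: $347,619.2 × 0.0054 = $1,877.14368
City of Ashport: $347,619.2 × 0.01276 = $4,435.620992
Elkhorn Township: $347,619.2 × 0.00517 = $1,797.191264
Total = $1,738.096 + $1,877.14368 + $4,435.620992 + $1,797.191264 = $9,848.051936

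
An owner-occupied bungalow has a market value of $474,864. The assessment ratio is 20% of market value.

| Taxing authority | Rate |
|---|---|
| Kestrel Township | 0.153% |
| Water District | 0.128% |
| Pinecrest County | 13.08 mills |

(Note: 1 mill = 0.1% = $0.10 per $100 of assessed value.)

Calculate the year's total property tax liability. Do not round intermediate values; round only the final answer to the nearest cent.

Assessed value = $474,864 × 0.2 = $94,972.8
Kestrel Township: $94,972.8 × 0.00153 = $145.308384
Water District: $94,972.8 × 0.00128 = $121.565184
Pinecrest County: $94,972.8 × 0.01308 = $1,242.244224
Total = $1,509.117792

$1,509.12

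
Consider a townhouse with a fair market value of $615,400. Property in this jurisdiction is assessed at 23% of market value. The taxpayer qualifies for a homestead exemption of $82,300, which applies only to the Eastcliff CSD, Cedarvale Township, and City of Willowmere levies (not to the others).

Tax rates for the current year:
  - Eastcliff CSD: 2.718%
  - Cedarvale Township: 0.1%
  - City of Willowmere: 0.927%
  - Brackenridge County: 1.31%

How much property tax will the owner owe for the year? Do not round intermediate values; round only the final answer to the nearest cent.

$4,072.81

Assessed value = $615,400 × 0.23 = $141,542
Eastcliff CSD: ($141,542 − $82,300) × 0.02718 = $59,242 × 0.02718 = $1,610.19756
Cedarvale Township: ($141,542 − $82,300) × 0.001 = $59,242 × 0.001 = $59.242
City of Willowmere: ($141,542 − $82,300) × 0.00927 = $59,242 × 0.00927 = $549.17334
Brackenridge County: $141,542 × 0.0131 = $1,854.2002
Total = $4,072.8131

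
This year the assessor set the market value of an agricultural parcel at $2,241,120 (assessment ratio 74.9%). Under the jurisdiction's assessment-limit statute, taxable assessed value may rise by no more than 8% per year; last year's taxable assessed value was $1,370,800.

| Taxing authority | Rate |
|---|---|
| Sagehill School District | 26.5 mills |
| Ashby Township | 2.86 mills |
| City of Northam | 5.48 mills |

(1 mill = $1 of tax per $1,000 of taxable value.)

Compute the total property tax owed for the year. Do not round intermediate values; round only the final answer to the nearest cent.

Uncapped assessed value = $2,241,120 × 0.749 = $1,678,598.88
Cap limit = $1,370,800 × 1.08 = $1,480,464
Taxable assessed value = min($1,678,598.88, $1,480,464) = $1,480,464 (cap binds)
Sagehill School District: $1,480,464 × 0.0265 = $39,232.296
Ashby Township: $1,480,464 × 0.00286 = $4,234.12704
City of Northam: $1,480,464 × 0.00548 = $8,112.94272
Total = $51,579.36576

$51,579.37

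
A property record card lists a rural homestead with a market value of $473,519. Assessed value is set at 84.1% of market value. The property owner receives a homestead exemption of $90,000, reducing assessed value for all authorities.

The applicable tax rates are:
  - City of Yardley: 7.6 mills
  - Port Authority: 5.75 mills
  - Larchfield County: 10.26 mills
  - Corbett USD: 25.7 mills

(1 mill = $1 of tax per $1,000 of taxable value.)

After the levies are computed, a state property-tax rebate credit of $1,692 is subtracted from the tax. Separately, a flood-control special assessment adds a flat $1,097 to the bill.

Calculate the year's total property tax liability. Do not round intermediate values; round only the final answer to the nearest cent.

$14,603.80

Assessed value = $473,519 × 0.841 = $398,229.479
Taxable value = $398,229.479 − $90,000 = $308,229.479
City of Yardley: $308,229.479 × 0.0076 = $2,342.5440404
Port Authority: $308,229.479 × 0.00575 = $1,772.31950425
Larchfield County: $308,229.479 × 0.01026 = $3,162.43445454
Corbett USD: $308,229.479 × 0.0257 = $7,921.4976103
Levies subtotal = $15,198.79560949
After credit = $15,198.79560949 − $1,692 = $13,506.79560949
Total = $13,506.79560949 + $1,097 = $14,603.79560949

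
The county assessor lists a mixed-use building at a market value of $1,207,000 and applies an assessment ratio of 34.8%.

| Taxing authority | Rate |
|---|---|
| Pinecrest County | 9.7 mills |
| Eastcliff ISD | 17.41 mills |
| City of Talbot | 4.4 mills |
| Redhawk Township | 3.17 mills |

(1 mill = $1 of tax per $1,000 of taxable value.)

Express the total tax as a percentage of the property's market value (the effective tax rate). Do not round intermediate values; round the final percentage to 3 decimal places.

Assessed value = $1,207,000 × 0.348 = $420,036
Pinecrest County: $420,036 × 0.0097 = $4,074.3492
Eastcliff ISD: $420,036 × 0.01741 = $7,312.82676
City of Talbot: $420,036 × 0.0044 = $1,848.1584
Redhawk Township: $420,036 × 0.00317 = $1,331.51412
Total tax = $14,566.84848
Effective rate = $14,566.84848 ÷ $1,207,000 = 1.207% of market value

1.207%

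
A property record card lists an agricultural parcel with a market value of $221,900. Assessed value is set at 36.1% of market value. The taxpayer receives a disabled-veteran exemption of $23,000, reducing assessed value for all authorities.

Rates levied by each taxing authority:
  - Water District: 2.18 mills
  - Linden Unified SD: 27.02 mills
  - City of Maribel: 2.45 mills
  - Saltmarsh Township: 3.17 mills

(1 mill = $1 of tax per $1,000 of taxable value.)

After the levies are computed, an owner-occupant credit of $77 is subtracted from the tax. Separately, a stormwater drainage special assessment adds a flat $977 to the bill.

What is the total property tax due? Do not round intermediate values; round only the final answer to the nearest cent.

Assessed value = $221,900 × 0.361 = $80,105.9
Taxable value = $80,105.9 − $23,000 = $57,105.9
Water District: $57,105.9 × 0.00218 = $124.490862
Linden Unified SD: $57,105.9 × 0.02702 = $1,543.001418
City of Maribel: $57,105.9 × 0.00245 = $139.909455
Saltmarsh Township: $57,105.9 × 0.00317 = $181.025703
Levies subtotal = $1,988.427438
After credit = $1,988.427438 − $77 = $1,911.427438
Total = $1,911.427438 + $977 = $2,888.427438

$2,888.43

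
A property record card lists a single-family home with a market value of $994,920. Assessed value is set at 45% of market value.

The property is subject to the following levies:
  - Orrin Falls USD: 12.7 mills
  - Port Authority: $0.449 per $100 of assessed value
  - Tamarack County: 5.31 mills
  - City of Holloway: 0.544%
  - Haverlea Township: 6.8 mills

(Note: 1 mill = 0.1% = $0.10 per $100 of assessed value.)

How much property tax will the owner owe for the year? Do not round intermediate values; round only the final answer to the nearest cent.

$15,553.58

Assessed value = $994,920 × 0.45 = $447,714
Orrin Falls USD: $447,714 × 0.0127 = $5,685.9678
Port Authority: $447,714 × 0.00449 = $2,010.23586
Tamarack County: $447,714 × 0.00531 = $2,377.36134
City of Holloway: $447,714 × 0.00544 = $2,435.56416
Haverlea Township: $447,714 × 0.0068 = $3,044.4552
Total = $15,553.58436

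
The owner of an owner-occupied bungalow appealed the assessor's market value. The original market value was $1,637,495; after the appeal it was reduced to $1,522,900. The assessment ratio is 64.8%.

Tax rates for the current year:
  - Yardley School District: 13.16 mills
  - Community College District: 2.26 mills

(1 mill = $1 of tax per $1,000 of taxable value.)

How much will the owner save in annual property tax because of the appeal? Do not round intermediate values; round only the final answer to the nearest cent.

Old assessed value = $1,637,495 × 0.648 = $1,061,096.76
New assessed value = $1,522,900 × 0.648 = $986,839.2
Combined rate = 0.01316 + 0.00226 = 0.01542
Old tax = $1,061,096.76 × 0.01542 = $16,362.1120392
New tax = $986,839.2 × 0.01542 = $15,217.060464
Reduction = $16,362.1120392 − $15,217.060464 = $1,145.0515752

$1,145.05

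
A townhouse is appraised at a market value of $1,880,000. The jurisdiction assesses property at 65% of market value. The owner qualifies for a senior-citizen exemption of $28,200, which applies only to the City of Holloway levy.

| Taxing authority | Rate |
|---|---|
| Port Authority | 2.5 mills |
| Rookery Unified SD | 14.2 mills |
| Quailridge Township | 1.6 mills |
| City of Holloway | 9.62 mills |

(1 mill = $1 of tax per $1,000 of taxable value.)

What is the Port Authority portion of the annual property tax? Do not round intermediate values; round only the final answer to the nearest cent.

$3,055.00

Assessed value = $1,880,000 × 0.65 = $1,222,000
Port Authority taxable value = $1,222,000 (exemption does not apply)
Port Authority levy = $1,222,000 × 0.0025 = $3,055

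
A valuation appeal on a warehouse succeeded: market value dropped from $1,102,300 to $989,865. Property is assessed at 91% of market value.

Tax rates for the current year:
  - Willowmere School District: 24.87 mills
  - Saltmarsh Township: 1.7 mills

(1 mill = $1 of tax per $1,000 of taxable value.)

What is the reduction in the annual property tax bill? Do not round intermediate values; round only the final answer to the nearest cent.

Old assessed value = $1,102,300 × 0.91 = $1,003,093
New assessed value = $989,865 × 0.91 = $900,777.15
Combined rate = 0.02487 + 0.0017 = 0.02657
Old tax = $1,003,093 × 0.02657 = $26,652.18101
New tax = $900,777.15 × 0.02657 = $23,933.6488755
Reduction = $26,652.18101 − $23,933.6488755 = $2,718.5321345

$2,718.53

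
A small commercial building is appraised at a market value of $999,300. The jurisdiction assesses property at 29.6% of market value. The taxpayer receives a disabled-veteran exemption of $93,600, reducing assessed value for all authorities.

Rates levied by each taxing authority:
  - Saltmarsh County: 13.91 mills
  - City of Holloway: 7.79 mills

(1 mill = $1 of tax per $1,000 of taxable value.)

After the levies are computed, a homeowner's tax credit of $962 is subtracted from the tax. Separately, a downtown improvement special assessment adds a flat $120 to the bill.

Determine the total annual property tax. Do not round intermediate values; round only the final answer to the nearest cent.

Assessed value = $999,300 × 0.296 = $295,792.8
Taxable value = $295,792.8 − $93,600 = $202,192.8
Saltmarsh County: $202,192.8 × 0.01391 = $2,812.501848
City of Holloway: $202,192.8 × 0.00779 = $1,575.081912
Levies subtotal = $4,387.58376
After credit = $4,387.58376 − $962 = $3,425.58376
Total = $3,425.58376 + $120 = $3,545.58376

$3,545.58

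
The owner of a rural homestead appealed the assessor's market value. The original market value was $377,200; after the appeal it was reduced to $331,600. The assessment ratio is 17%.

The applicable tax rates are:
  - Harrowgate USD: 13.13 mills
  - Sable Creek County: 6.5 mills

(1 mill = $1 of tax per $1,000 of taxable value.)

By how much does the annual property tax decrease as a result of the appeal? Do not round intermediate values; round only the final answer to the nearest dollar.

Old assessed value = $377,200 × 0.17 = $64,124
New assessed value = $331,600 × 0.17 = $56,372
Combined rate = 0.01313 + 0.0065 = 0.01963
Old tax = $64,124 × 0.01963 = $1,258.75412
New tax = $56,372 × 0.01963 = $1,106.58236
Reduction = $1,258.75412 − $1,106.58236 = $152.17176

$152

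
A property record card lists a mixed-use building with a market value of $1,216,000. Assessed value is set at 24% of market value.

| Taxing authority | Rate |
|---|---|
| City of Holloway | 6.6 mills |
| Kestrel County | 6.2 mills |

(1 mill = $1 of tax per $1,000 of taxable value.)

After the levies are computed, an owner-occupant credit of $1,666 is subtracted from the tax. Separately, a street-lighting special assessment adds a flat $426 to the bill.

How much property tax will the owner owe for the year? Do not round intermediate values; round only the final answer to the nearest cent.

$2,495.55

Assessed value = $1,216,000 × 0.24 = $291,840
City of Holloway: $291,840 × 0.0066 = $1,926.144
Kestrel County: $291,840 × 0.0062 = $1,809.408
Levies subtotal = $3,735.552
After credit = $3,735.552 − $1,666 = $2,069.552
Total = $2,069.552 + $426 = $2,495.552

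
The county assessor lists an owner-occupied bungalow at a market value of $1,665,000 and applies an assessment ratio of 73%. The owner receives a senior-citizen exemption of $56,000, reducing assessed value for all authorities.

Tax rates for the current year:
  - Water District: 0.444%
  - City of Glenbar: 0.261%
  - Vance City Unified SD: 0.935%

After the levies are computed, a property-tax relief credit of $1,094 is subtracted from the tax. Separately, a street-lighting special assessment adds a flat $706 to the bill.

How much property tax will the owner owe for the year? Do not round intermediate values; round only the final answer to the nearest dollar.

$18,627

Assessed value = $1,665,000 × 0.73 = $1,215,450
Taxable value = $1,215,450 − $56,000 = $1,159,450
Water District: $1,159,450 × 0.00444 = $5,147.958
City of Glenbar: $1,159,450 × 0.00261 = $3,026.1645
Vance City Unified SD: $1,159,450 × 0.00935 = $10,840.8575
Levies subtotal = $19,014.98
After credit = $19,014.98 − $1,094 = $17,920.98
Total = $17,920.98 + $706 = $18,626.98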